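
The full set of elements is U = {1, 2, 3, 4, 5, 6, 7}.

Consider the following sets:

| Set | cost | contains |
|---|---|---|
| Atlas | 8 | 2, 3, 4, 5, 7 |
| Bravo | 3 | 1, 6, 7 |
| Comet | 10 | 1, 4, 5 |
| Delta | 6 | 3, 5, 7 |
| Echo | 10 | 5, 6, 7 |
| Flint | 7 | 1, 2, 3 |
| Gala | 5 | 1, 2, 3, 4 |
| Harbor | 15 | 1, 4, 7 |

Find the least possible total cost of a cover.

Atlas, Bravo together cover every element (Atlas ∪ Bravo = {1, 2, 3, 4, 5, 6, 7}); total cost 8 + 3 = 11.
The greedy pick Bravo, Gala, Delta costs 14; no covering selection beats 11.

11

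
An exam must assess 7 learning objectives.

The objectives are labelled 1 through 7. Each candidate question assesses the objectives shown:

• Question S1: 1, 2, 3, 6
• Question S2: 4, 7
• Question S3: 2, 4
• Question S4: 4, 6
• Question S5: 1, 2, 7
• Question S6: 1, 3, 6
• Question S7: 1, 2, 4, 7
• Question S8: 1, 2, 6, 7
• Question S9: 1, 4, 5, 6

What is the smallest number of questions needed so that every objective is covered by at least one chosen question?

Take {S1, S2, S9}. Their union is {1, 2, 3, 4, 5, 6, 7}, which is all 7 objectives.
Only S9 contains 5, so S9 is forced; the remaining 3 objectives need at least 2 more questions (each remaining question adds at most 2) — so at least 3 questions are needed, and 3 is optimal.

3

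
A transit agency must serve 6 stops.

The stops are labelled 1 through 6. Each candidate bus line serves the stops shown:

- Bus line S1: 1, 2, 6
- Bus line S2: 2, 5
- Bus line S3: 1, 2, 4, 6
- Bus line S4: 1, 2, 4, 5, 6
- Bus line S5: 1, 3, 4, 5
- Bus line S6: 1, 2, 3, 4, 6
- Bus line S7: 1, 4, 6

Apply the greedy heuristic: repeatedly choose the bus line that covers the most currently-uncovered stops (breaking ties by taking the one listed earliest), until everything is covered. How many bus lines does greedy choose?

Greedy: pick S4 (covers 5 new) → pick S5 (covers 1 new). Total picks: 2.

2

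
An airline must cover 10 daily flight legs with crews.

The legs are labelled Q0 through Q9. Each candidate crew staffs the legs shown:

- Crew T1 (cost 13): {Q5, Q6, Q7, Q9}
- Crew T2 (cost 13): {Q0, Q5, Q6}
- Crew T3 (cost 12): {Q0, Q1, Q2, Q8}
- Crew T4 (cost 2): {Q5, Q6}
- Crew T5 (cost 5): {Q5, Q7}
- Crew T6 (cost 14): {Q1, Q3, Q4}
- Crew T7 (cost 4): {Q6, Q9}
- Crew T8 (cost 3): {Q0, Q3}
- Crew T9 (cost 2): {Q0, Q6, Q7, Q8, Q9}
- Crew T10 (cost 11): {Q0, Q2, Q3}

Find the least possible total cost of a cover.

29

T4, T6, T9, T10 together cover every leg (T4 ∪ T6 ∪ T9 ∪ T10 = {Q0, Q1, Q2, Q3, Q4, Q5, Q6, Q7, Q8, Q9}); total cost 2 + 14 + 2 + 11 = 29.
The greedy pick T9, T4, T8, T3, T6 costs 33; no covering selection beats 29.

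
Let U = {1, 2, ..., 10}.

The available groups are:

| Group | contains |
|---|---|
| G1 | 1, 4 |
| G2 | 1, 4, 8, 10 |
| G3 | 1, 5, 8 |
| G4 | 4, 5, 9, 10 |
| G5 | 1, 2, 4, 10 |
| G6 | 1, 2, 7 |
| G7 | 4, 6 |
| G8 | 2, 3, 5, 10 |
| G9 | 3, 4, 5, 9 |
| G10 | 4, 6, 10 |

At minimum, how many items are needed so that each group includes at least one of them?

3

Take H = {2, 4, 8}. Each listed group contains at least one of these, so H is a hitting set of size 3.
No choice of 2 items meets every group, so 3 is the minimum.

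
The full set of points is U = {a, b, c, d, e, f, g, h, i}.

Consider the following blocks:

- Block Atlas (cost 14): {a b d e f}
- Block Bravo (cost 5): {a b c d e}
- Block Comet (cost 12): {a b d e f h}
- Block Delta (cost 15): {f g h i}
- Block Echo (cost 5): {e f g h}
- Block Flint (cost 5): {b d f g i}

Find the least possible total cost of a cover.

15

Bravo, Echo, Flint together cover every point (Bravo ∪ Echo ∪ Flint = {a, b, c, d, e, f, g, h, i}); total cost 5 + 5 + 5 = 15.
No covering selection has total cost below 15.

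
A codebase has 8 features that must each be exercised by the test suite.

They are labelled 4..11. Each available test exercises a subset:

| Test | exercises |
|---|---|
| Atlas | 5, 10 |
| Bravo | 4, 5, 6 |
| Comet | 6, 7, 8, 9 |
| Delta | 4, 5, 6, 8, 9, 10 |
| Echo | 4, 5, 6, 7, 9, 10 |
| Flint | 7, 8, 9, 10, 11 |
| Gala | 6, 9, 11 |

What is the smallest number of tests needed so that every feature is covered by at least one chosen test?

Delta and Flint together: Delta ∪ Flint = {4, 5, 6, 7, 8, 9, 10, 11} — every feature is covered.
No single test has all 8 features (the largest, Delta, has 6), so 2 is optimal.

2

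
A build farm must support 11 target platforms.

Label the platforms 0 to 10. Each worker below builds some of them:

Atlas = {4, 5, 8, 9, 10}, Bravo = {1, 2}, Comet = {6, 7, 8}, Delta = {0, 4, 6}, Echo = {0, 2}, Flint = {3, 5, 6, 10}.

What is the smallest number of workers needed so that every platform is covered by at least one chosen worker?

5

Take {Atlas, Bravo, Comet, Delta, Flint}. Their union is {0, 1, 2, 3, 4, 5, 6, 7, 8, 9, 10}, which is all 11 platforms.
No 4 of the 6 workers cover everything (all 15 combinations miss at least one platform), so 5 is optimal.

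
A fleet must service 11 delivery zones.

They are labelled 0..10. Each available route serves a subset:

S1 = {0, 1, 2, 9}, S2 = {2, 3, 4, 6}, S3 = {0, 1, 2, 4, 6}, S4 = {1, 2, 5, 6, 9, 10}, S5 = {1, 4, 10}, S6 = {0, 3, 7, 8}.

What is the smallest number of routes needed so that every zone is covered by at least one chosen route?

S2 and S4 and S6 together: S2 ∪ S4 ∪ S6 = {0, 1, 2, 3, 4, 5, 6, 7, 8, 9, 10} — every zone is covered.
Only S4 contains 5, so S4 is forced; the remaining 5 zones need at least 2 more routes (each remaining route adds at most 4) — so at least 3 routes are needed, and 3 is optimal.

3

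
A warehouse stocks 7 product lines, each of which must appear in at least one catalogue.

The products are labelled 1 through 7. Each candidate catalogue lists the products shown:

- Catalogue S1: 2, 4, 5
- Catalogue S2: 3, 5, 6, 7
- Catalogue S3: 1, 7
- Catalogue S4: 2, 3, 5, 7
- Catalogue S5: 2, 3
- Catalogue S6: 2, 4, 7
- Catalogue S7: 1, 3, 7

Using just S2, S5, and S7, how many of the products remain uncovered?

Union of S2, S5, S7 = {1, 2, 3, 5, 6, 7}.
Not covered: 4 — 1 product.

1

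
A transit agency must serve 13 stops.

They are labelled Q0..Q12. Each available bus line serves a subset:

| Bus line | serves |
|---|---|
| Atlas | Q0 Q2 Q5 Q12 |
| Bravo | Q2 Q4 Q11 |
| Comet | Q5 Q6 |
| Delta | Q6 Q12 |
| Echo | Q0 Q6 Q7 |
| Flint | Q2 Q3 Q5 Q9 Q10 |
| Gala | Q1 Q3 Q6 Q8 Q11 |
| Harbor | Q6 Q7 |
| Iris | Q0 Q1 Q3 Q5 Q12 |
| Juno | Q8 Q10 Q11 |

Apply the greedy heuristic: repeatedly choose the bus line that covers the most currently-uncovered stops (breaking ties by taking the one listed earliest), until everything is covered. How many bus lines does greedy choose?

5

Greedy: pick Flint (covers 5 new) → pick Gala (covers 4 new) → pick Atlas (covers 2 new) → pick Bravo (covers 1 new) → pick Echo (covers 1 new). Total picks: 5.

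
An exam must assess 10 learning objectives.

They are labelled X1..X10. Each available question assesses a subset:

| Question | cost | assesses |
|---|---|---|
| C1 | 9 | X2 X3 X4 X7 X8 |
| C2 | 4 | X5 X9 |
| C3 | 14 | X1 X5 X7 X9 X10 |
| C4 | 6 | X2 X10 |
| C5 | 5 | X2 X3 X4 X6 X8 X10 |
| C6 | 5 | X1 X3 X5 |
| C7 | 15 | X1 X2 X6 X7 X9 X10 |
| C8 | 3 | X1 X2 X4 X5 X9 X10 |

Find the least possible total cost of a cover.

C1, C5, C8 together cover every objective (C1 ∪ C5 ∪ C8 = {X1, X2, X3, X4, X5, X6, X7, X8, X9, X10}); total cost 9 + 5 + 3 = 17.
No covering selection has total cost below 17.

17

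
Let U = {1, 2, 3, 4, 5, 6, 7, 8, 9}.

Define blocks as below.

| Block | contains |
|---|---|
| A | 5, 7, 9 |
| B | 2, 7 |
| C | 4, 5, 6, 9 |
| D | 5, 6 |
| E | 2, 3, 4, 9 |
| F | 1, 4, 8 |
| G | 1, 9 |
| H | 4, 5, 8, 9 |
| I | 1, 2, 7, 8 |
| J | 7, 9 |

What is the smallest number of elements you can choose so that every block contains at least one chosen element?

4

The 4 elements {1, 2, 5, 9} hit every block.
No choice of 3 elements meets every block, so 4 is the minimum.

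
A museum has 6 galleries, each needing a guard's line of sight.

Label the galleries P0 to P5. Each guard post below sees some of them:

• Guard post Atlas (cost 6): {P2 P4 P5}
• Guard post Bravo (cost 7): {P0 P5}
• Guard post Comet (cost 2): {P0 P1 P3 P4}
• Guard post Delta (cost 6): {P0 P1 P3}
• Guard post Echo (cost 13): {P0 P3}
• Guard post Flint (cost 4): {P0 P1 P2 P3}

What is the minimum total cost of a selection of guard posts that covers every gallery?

Atlas, Comet together cover every gallery (Atlas ∪ Comet = {P0, P1, P2, P3, P4, P5}); total cost 6 + 2 = 8.
No covering selection has total cost below 8.

8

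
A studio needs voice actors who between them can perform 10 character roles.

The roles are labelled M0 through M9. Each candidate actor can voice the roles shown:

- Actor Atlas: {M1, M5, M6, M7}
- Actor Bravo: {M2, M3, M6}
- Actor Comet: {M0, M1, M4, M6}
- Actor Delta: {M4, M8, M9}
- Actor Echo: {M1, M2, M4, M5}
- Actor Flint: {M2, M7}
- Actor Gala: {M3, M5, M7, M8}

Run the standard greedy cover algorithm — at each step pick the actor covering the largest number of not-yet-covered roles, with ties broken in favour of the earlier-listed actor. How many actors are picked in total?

4

Greedy: pick Atlas (covers 4 new) → pick Delta (covers 3 new) → pick Bravo (covers 2 new) → pick Comet (covers 1 new). Total picks: 4.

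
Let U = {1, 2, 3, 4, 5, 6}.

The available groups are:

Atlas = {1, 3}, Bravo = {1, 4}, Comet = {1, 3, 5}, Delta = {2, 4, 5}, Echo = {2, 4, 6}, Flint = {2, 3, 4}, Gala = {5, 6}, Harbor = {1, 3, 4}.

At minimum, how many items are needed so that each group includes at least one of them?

3

Take H = {3, 4, 5}. Each listed group contains at least one of these, so H is a hitting set of size 3.
No choice of 2 items meets every group, so 3 is the minimum.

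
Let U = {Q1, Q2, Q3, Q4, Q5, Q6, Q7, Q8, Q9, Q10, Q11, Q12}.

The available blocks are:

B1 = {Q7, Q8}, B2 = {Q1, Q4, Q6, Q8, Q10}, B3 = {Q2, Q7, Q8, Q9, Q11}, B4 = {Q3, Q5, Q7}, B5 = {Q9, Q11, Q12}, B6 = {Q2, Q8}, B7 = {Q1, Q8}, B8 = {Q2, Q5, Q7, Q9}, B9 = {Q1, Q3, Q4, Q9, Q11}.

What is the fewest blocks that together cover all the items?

B2, B3, B4, and B5 cover everything between them: the union {Q1, Q2, Q3, Q4, Q5, Q6, Q7, Q8, Q9, Q10, Q11, Q12} is all of U.
No 3 of the 9 blocks cover everything (all 84 combinations miss at least one item), so 4 is optimal.

4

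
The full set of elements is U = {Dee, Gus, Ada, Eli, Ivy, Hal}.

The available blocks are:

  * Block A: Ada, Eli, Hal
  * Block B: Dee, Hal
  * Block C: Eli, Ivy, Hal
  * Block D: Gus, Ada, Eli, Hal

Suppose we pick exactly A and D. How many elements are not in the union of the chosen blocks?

2

Union of A, D = {Gus, Ada, Eli, Hal}.
Not covered: Dee, Ivy — 2 elements.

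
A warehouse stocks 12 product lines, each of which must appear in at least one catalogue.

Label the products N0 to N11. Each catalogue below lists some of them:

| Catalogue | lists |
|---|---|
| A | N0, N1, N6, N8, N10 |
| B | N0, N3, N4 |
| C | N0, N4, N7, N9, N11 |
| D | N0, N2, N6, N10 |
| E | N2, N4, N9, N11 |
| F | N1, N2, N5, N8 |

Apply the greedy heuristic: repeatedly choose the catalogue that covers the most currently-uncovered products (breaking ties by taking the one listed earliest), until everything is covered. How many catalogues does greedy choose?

Greedy: pick A (covers 5 new) → pick C (covers 4 new) → pick F (covers 2 new) → pick B (covers 1 new). Total picks: 4.

4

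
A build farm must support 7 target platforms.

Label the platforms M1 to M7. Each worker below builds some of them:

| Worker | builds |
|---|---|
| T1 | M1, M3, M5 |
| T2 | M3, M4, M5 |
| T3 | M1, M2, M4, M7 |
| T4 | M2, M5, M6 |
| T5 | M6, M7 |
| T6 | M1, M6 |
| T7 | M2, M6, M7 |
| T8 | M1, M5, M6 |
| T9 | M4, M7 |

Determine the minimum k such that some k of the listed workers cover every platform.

Take {T2, T7, T8}. Their union is {M1, M2, M3, M4, M5, M6, M7}, which is all 7 platforms.
No 2 of the 9 workers cover everything (all 36 combinations miss at least one platform), so 3 is optimal.

3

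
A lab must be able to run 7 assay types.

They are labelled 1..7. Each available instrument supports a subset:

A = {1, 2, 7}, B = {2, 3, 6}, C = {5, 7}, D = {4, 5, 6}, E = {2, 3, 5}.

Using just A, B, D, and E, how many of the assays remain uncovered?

Union of A, B, D, E = {1, 2, 3, 4, 5, 6, 7} — that's every assay, so 0 are uncovered.

0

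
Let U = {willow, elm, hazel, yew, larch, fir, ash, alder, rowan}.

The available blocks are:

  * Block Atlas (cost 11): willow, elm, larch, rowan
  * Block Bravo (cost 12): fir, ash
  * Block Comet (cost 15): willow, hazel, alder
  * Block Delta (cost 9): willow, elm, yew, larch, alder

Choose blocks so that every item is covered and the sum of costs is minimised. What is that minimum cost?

47

Atlas, Bravo, Comet, Delta together cover every item (Atlas ∪ Bravo ∪ Comet ∪ Delta = {willow, elm, hazel, yew, larch, fir, ash, alder, rowan}); total cost 11 + 12 + 15 + 9 = 47.
No covering selection has total cost below 47.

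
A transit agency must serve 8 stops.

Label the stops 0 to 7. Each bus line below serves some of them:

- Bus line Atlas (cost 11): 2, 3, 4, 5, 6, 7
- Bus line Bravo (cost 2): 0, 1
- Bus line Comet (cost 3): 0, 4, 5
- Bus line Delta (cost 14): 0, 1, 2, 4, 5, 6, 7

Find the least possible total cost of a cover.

13

Atlas, Bravo together cover every stop (Atlas ∪ Bravo = {0, 1, 2, 3, 4, 5, 6, 7}); total cost 11 + 2 = 13.
The greedy pick Bravo, Comet, Atlas costs 16; no covering selection beats 13.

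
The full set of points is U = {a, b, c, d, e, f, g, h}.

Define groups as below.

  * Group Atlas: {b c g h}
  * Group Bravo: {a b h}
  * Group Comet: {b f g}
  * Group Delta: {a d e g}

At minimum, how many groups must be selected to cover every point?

Atlas, Comet, and Delta cover everything between them: the union {a, b, c, d, e, f, g, h} is all of U.
Only Atlas contains c, so Atlas is forced; the remaining 4 points need at least 2 more groups (each remaining group adds at most 3) — so at least 3 groups are needed, and 3 is optimal.

3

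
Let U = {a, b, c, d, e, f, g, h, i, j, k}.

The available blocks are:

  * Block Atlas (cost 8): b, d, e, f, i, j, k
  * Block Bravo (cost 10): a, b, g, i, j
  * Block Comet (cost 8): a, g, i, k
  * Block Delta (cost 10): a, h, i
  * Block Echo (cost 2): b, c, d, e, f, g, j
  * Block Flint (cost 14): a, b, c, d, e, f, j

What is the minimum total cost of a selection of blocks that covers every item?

Atlas, Delta, Echo together cover every item (Atlas ∪ Delta ∪ Echo = {a, b, c, d, e, f, g, h, i, j, k}); total cost 8 + 10 + 2 = 20.
No covering selection has total cost below 20.

20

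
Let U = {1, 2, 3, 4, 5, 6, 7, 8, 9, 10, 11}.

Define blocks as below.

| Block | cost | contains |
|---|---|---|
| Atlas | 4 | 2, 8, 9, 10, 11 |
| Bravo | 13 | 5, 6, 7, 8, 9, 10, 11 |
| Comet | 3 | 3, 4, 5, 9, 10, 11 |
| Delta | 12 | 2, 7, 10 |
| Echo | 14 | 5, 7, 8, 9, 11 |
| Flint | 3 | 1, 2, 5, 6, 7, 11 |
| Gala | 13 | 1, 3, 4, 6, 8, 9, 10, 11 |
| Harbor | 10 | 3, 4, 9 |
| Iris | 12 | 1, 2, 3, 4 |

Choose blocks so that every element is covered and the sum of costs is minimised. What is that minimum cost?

10

Atlas, Comet, Flint together cover every element (Atlas ∪ Comet ∪ Flint = {1, 2, 3, 4, 5, 6, 7, 8, 9, 10, 11}); total cost 4 + 3 + 3 = 10.
No covering selection has total cost below 10.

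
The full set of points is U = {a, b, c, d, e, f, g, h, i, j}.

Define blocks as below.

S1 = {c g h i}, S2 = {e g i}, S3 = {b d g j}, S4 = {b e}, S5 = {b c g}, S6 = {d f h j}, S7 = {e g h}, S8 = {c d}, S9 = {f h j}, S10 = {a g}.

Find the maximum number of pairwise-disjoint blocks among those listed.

4

S4, S8, S9, S10 are pairwise disjoint (S4={b,e}; S8={c,d}; S9={f,h,j}; S10={a,g}).
Every remaining block overlaps one of these, and no 5 of the listed blocks are pairwise disjoint, so 4 is the maximum.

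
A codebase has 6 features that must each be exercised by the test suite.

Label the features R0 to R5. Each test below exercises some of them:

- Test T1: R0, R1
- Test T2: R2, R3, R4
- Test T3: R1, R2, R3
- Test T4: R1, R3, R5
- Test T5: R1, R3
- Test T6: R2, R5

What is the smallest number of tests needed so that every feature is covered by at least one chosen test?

T1 and T2 and T4 together: T1 ∪ T2 ∪ T4 = {R0, R1, R2, R3, R4, R5} — every feature is covered.
Only T1 contains R0, so T1 is forced; the remaining 4 features need at least 2 more tests (each remaining test adds at most 3) — so at least 3 tests are needed, and 3 is optimal.

3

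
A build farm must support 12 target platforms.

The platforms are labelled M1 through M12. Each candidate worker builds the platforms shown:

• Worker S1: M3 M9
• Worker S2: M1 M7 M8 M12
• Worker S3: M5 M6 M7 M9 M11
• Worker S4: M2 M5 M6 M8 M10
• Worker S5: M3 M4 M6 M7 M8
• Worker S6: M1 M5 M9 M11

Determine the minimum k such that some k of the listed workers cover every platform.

Take {S2, S4, S5, S6}. Their union is {M1, M2, M3, M4, M5, M6, M7, M8, M9, M10, M11, M12}, which is all 12 platforms.
Only S4 contains M2, so S4 is forced; the remaining 7 platforms need at least 3 more workers (each remaining worker adds at most 3) — so at least 4 workers are needed, and 4 is optimal.

4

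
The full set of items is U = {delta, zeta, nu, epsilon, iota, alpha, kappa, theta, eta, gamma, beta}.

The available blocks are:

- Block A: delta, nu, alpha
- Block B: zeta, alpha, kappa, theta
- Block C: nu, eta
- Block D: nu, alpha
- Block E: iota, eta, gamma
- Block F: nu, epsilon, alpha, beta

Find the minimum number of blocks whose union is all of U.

4

Take {A, B, E, F}. Their union is {delta, zeta, nu, epsilon, iota, alpha, kappa, theta, eta, gamma, beta}, which is all 11 items.
Only A contains delta, so A is forced; the remaining 8 items need at least 3 more blocks (each remaining block adds at most 3) — so at least 4 blocks are needed, and 4 is optimal.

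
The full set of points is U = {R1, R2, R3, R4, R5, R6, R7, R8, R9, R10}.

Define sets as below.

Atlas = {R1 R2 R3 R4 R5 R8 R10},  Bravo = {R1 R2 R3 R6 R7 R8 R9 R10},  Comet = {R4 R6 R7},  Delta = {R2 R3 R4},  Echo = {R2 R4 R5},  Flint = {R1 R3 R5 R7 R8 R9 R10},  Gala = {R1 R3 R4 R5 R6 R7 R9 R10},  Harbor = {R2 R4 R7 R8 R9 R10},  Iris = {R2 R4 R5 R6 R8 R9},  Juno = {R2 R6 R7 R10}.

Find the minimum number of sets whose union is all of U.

2

Gala and Harbor cover everything between them: the union {R1, R2, R3, R4, R5, R6, R7, R8, R9, R10} is all of U.
No single set has all 10 points (the largest, Bravo, has 8), so 2 is optimal.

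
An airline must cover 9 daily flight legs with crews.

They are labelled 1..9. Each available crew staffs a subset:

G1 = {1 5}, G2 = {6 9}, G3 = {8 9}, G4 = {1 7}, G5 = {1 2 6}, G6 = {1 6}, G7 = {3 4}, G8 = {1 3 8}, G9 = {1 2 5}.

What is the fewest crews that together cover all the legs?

5

G3 and G4 and G6 and G7 and G9 together: G3 ∪ G4 ∪ G6 ∪ G7 ∪ G9 = {1, 2, 3, 4, 5, 6, 7, 8, 9} — every leg is covered.
Only G4 contains 7, so G4 is forced; the remaining 7 legs need at least 4 more crews (each remaining crew adds at most 2) — so at least 5 crews are needed, and 5 is optimal.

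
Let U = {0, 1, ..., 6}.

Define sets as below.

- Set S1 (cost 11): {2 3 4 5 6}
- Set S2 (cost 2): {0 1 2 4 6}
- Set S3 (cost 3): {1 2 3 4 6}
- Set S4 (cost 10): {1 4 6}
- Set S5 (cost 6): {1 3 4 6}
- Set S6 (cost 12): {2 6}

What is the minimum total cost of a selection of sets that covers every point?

13

S1, S2 together cover every point (S1 ∪ S2 = {0, 1, 2, 3, 4, 5, 6}); total cost 11 + 2 = 13.
The greedy pick S2, S3, S1 costs 16; no covering selection beats 13.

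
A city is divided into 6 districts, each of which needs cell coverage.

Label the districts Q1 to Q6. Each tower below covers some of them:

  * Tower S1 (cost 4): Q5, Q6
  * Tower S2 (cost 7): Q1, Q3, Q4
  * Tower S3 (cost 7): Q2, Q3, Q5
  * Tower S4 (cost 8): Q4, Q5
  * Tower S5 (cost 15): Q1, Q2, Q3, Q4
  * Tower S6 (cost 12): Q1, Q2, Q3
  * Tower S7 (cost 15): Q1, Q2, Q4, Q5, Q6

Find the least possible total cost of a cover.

S1, S2, S3 together cover every district (S1 ∪ S2 ∪ S3 = {Q1, Q2, Q3, Q4, Q5, Q6}); total cost 4 + 7 + 7 = 18.
No covering selection has total cost below 18.

18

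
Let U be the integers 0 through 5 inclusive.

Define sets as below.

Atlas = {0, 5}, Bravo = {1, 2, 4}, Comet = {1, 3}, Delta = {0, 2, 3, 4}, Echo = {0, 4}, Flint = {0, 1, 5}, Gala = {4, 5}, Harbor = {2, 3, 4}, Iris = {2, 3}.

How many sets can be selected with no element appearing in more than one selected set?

2

Gala, Iris are pairwise disjoint (Gala={4,5}; Iris={2,3}).
Every remaining set overlaps one of these, and no 3 of the listed sets are pairwise disjoint, so 2 is the maximum.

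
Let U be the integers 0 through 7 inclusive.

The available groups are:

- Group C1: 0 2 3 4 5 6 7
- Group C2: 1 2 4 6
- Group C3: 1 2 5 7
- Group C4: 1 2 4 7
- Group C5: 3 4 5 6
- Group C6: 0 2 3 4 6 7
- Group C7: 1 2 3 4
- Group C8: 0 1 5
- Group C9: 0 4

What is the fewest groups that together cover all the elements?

2

C1 and C4 cover everything between them: the union {0, 1, 2, 3, 4, 5, 6, 7} is all of U.
No single group has all 8 elements (the largest, C1, has 7), so 2 is optimal.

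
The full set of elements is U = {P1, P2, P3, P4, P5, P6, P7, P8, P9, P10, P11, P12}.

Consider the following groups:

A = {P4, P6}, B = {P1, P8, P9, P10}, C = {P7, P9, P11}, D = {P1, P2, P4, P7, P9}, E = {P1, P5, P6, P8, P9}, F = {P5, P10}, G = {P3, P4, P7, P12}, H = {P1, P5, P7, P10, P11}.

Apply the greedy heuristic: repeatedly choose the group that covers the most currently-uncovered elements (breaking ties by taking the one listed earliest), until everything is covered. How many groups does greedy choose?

4

Greedy: pick D (covers 5 new) → pick E (covers 3 new) → pick G (covers 2 new) → pick H (covers 2 new). Total picks: 4.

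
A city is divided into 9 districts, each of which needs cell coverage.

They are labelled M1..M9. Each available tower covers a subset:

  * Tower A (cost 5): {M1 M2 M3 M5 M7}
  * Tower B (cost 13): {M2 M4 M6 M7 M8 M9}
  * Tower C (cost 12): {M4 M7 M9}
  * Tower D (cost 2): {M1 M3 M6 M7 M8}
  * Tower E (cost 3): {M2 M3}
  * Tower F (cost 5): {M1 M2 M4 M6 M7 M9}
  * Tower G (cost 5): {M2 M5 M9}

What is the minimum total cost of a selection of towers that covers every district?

A, D, F together cover every district (A ∪ D ∪ F = {M1, M2, M3, M4, M5, M6, M7, M8, M9}); total cost 5 + 2 + 5 = 12.
No covering selection has total cost below 12.

12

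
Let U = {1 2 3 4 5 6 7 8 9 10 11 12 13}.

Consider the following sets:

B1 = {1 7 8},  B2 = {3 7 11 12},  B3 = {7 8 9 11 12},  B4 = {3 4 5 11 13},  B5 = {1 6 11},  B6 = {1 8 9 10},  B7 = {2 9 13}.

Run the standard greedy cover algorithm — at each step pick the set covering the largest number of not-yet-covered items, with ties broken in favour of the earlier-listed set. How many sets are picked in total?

Greedy: pick B3 (covers 5 new) → pick B4 (covers 4 new) → pick B5 (covers 2 new) → pick B6 (covers 1 new) → pick B7 (covers 1 new). Total picks: 5.

5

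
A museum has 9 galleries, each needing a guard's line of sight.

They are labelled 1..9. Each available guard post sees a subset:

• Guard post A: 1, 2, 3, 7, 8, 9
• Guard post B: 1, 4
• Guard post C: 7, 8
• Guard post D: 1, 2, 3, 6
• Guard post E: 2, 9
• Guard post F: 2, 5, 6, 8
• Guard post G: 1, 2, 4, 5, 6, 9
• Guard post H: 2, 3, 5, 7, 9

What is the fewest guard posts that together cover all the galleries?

2

A and G together: A ∪ G = {1, 2, 3, 4, 5, 6, 7, 8, 9} — every gallery is covered.
No single guard post has all 9 galleries (the largest, A, has 6), so 2 is optimal.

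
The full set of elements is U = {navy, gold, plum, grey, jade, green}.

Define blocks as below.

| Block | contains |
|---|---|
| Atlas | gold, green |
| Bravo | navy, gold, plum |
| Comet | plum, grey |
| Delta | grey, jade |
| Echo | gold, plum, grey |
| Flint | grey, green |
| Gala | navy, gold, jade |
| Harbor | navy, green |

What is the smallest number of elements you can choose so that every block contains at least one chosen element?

3

H = {navy, gold, grey} meets every block (each contains at least one member of H), and |H| = 3.
No choice of 2 elements meets every block, so 3 is the minimum.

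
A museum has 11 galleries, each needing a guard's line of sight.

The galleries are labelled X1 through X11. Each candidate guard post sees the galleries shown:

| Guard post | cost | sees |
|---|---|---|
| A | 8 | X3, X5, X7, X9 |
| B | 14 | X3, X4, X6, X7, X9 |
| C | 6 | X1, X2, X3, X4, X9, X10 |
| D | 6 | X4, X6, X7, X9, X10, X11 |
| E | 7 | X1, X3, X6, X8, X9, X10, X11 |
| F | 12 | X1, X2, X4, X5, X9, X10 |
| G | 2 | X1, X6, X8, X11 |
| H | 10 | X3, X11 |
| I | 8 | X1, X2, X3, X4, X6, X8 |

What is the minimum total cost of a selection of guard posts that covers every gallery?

16

A, C, G together cover every gallery (A ∪ C ∪ G = {X1, X2, X3, X4, X5, X6, X7, X8, X9, X10, X11}); total cost 8 + 6 + 2 = 16.
No covering selection has total cost below 16.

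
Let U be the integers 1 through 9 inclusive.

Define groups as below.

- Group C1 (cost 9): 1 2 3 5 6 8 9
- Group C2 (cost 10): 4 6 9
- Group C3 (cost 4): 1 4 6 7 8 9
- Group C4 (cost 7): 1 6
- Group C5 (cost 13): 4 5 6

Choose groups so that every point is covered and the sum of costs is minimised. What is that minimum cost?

C1, C3 together cover every point (C1 ∪ C3 = {1, 2, 3, 4, 5, 6, 7, 8, 9}); total cost 9 + 4 = 13.
No covering selection has total cost below 13.

13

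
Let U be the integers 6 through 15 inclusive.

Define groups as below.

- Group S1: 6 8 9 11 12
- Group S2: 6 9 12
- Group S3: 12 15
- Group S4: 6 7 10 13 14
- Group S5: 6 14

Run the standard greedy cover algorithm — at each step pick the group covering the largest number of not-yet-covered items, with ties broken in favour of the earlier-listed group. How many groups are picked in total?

Greedy: pick S1 (covers 5 new) → pick S4 (covers 4 new) → pick S3 (covers 1 new). Total picks: 3.

3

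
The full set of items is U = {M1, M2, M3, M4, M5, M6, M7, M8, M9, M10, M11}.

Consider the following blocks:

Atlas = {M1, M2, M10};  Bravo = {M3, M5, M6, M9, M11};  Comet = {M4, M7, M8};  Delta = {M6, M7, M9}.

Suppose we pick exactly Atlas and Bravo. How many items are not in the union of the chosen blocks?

Union of Atlas, Bravo = {M1, M2, M3, M5, M6, M9, M10, M11}.
Not covered: M4, M7, M8 — 3 items.

3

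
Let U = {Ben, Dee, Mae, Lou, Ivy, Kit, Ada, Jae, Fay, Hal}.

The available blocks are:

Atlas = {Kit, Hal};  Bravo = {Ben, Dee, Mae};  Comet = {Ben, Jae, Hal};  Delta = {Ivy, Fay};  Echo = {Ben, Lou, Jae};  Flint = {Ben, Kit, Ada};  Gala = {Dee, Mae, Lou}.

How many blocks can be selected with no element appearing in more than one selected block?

Delta, Flint, Gala are pairwise disjoint (Delta={Ivy,Fay}; Flint={Ben,Kit,Ada}; Gala={Dee,Mae,Lou}).
Every remaining block overlaps one of these, and no 4 of the listed blocks are pairwise disjoint, so 3 is the maximum.

3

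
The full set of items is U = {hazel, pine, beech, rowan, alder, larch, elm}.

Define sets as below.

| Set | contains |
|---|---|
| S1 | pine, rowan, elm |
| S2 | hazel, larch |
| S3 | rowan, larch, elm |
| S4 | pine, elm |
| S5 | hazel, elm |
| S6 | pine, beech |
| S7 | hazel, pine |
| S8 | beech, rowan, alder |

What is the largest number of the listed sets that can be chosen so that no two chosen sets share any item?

3

S2, S4, S8 are pairwise disjoint (S2={hazel,larch}; S4={pine,elm}; S8={beech,rowan,alder}).
Every remaining set overlaps one of these, and no 4 of the listed sets are pairwise disjoint, so 3 is the maximum.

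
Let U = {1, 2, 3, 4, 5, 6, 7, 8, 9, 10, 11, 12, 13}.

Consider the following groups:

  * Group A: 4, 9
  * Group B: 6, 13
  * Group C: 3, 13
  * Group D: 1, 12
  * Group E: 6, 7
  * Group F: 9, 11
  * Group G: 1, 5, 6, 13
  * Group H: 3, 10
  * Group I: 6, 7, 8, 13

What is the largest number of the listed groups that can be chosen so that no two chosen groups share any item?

D, E, F, H are pairwise disjoint (D={1,12}; E={6,7}; F={9,11}; H={3,10}).
Every remaining group overlaps one of these, and no 5 of the listed groups are pairwise disjoint, so 4 is the maximum.

4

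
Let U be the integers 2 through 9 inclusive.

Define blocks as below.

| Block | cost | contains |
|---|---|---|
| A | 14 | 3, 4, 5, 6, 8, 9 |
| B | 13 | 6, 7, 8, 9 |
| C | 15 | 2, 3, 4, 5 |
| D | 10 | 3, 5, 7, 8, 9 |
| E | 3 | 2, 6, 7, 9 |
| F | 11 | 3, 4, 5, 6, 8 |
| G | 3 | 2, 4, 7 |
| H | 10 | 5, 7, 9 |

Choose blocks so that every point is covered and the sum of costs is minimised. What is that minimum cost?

14

E, F together cover every point (E ∪ F = {2, 3, 4, 5, 6, 7, 8, 9}); total cost 3 + 11 = 14.
No covering selection has total cost below 14.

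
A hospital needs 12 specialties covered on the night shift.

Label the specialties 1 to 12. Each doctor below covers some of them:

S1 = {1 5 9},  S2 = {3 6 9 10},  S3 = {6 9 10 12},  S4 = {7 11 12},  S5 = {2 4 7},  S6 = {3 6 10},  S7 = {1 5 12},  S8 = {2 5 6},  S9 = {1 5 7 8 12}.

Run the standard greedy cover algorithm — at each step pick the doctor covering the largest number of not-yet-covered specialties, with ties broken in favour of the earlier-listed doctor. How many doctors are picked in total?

Greedy: pick S9 (covers 5 new) → pick S2 (covers 4 new) → pick S5 (covers 2 new) → pick S4 (covers 1 new). Total picks: 4.

4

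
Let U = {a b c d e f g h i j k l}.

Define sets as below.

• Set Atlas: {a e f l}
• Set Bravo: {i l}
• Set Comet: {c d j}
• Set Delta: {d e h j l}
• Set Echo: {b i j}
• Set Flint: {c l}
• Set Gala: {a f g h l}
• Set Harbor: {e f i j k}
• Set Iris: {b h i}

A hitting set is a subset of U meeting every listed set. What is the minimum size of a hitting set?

3

Take T = {d, i, l}. Each listed set contains at least one of these, so T is a hitting set of size 3.
The sets Atlas, Comet, Iris are pairwise disjoint, so any hitting set needs a separate point for each — at least 3. Hence 3 is optimal.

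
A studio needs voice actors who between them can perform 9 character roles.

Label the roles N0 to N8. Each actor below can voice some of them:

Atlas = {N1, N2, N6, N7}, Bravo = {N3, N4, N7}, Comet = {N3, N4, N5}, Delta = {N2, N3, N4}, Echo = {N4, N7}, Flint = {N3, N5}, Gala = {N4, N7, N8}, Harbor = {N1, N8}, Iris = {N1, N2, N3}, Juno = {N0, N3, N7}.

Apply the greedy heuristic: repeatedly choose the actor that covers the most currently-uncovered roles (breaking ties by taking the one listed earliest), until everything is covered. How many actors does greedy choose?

4

Greedy: pick Atlas (covers 4 new) → pick Comet (covers 3 new) → pick Gala (covers 1 new) → pick Juno (covers 1 new). Total picks: 4.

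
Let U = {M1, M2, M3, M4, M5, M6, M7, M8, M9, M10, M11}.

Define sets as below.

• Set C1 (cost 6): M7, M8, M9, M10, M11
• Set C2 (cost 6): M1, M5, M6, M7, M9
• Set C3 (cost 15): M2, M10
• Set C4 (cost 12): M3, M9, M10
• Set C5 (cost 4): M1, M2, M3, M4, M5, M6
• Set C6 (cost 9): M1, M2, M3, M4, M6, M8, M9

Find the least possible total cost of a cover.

10

C1, C5 together cover every point (C1 ∪ C5 = {M1, M2, M3, M4, M5, M6, M7, M8, M9, M10, M11}); total cost 6 + 4 = 10.
No covering selection has total cost below 10.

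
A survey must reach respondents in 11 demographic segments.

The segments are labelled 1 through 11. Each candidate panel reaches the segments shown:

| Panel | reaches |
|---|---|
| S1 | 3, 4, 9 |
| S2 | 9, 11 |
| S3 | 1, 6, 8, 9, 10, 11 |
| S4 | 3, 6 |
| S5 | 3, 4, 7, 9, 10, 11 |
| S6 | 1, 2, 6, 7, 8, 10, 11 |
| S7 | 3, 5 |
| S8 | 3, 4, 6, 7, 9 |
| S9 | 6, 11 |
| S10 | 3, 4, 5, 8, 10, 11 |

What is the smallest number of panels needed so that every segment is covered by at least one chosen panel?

S2 and S6 and S10 together: S2 ∪ S6 ∪ S10 = {1, 2, 3, 4, 5, 6, 7, 8, 9, 10, 11} — every segment is covered.
Only S6 contains 2, so S6 is forced; the remaining 4 segments need at least 2 more panels (each remaining panel adds at most 3) — so at least 3 panels are needed, and 3 is optimal.

3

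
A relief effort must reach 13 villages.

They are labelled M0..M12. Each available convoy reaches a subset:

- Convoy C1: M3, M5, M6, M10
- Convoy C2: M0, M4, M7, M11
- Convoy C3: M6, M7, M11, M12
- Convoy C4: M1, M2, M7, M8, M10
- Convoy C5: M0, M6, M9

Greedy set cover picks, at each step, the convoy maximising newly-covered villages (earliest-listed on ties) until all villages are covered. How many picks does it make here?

Greedy: pick C4 (covers 5 new) → pick C1 (covers 3 new) → pick C2 (covers 3 new) → pick C3 (covers 1 new) → pick C5 (covers 1 new). Total picks: 5.

5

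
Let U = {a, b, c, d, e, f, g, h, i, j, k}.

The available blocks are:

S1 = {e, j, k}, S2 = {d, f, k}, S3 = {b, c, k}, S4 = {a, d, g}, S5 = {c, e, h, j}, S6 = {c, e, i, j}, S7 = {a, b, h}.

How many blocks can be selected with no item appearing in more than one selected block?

S2, S6, S7 are pairwise disjoint (S2={d,f,k}; S6={c,e,i,j}; S7={a,b,h}).
Every remaining block overlaps one of these, and no 4 of the listed blocks are pairwise disjoint, so 3 is the maximum.

3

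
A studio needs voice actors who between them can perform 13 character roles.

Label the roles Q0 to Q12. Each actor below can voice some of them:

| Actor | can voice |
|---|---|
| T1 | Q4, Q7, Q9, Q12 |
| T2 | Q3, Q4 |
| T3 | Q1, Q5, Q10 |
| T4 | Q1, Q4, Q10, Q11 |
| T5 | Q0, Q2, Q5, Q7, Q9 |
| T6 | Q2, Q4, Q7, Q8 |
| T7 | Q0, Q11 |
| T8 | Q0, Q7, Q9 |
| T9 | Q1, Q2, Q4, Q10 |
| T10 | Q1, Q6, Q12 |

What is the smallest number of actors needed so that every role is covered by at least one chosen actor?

Take {T2, T4, T5, T6, T10}. Their union is {Q0, Q1, Q2, Q3, Q4, Q5, Q6, Q7, Q8, Q9, Q10, Q11, Q12}, which is all 13 roles.
No 4 of the 10 actors cover everything (all 210 combinations miss at least one role), so 5 is optimal.

5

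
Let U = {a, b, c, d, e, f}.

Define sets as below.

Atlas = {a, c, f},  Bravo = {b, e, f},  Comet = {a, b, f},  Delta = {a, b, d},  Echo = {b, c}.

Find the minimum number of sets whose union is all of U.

3

Atlas, Bravo, and Delta cover everything between them: the union {a, b, c, d, e, f} is all of U.
Only Delta contains d, so Delta is forced; the remaining 3 elements need at least 2 more sets (each remaining set adds at most 2) — so at least 3 sets are needed, and 3 is optimal.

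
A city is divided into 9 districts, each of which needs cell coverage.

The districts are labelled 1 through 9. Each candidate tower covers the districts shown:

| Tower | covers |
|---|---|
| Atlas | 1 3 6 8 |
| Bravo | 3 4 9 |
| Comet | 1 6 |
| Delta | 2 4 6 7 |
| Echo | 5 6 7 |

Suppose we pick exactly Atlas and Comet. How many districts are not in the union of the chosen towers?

Union of Atlas, Comet = {1, 3, 6, 8}.
Not covered: 2, 4, 5, 7, 9 — 5 districts.

5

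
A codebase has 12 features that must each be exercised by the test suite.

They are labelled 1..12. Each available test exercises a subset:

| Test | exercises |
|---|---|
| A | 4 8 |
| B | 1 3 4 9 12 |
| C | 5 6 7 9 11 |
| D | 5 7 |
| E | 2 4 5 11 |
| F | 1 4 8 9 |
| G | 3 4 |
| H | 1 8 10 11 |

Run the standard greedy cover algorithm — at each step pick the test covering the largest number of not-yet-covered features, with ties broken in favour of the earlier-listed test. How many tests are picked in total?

4

Greedy: pick B (covers 5 new) → pick C (covers 4 new) → pick H (covers 2 new) → pick E (covers 1 new). Total picks: 4.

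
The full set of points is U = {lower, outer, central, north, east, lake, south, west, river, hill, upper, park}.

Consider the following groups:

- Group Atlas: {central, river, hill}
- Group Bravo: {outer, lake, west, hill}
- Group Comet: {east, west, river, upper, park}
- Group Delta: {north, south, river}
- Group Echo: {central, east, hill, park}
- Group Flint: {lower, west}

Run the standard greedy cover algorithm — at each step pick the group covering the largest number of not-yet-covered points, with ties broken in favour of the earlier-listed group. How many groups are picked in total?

5

Greedy: pick Comet (covers 5 new) → pick Bravo (covers 3 new) → pick Delta (covers 2 new) → pick Atlas (covers 1 new) → pick Flint (covers 1 new). Total picks: 5.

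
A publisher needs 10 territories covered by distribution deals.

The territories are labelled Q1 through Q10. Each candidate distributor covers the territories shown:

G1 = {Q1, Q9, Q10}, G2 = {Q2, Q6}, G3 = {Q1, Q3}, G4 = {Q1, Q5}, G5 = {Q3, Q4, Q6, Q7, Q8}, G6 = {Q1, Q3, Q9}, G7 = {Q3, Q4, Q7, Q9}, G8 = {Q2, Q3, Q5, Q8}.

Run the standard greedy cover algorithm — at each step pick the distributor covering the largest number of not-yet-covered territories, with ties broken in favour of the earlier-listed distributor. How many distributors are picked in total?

Greedy: pick G5 (covers 5 new) → pick G1 (covers 3 new) → pick G8 (covers 2 new). Total picks: 3.

3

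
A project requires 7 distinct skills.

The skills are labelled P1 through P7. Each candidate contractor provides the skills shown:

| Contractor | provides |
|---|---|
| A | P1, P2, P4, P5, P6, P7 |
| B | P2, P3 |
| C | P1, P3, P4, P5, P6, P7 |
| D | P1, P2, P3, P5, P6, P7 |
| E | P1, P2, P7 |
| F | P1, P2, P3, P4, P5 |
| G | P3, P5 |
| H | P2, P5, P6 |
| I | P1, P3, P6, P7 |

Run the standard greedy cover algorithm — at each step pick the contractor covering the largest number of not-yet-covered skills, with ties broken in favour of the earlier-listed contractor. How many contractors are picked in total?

2

Greedy: pick A (covers 6 new) → pick B (covers 1 new). Total picks: 2.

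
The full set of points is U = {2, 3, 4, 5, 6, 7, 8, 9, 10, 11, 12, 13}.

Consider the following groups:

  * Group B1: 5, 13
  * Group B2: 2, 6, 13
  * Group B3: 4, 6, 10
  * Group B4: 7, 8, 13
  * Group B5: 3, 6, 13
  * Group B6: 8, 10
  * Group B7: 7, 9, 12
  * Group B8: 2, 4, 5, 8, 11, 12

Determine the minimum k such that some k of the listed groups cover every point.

B5, B6, B7, and B8 cover everything between them: the union {2, 3, 4, 5, 6, 7, 8, 9, 10, 11, 12, 13} is all of U.
No 3 of the 8 groups cover everything (all 56 combinations miss at least one point), so 4 is optimal.

4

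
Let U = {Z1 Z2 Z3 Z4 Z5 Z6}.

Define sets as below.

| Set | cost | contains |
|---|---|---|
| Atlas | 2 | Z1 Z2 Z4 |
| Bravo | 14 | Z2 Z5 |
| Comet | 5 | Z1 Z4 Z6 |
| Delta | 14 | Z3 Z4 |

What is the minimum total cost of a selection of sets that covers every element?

33

Bravo, Comet, Delta together cover every element (Bravo ∪ Comet ∪ Delta = {Z1, Z2, Z3, Z4, Z5, Z6}); total cost 14 + 5 + 14 = 33.
The greedy pick Atlas, Comet, Bravo, Delta costs 35; no covering selection beats 33.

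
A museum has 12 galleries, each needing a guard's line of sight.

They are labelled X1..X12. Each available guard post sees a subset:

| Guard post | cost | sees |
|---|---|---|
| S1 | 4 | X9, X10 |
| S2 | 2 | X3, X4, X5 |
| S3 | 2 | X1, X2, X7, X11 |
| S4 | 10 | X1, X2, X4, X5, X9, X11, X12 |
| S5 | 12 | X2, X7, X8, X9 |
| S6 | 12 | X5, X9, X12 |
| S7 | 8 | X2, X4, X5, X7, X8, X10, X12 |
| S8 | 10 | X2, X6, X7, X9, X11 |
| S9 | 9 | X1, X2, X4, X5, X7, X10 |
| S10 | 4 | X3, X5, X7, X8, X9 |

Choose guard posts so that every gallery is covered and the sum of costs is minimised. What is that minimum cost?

S2, S3, S7, S8 together cover every gallery (S2 ∪ S3 ∪ S7 ∪ S8 = {X1, X2, X3, X4, X5, X6, X7, X8, X9, X10, X11, X12}); total cost 2 + 2 + 8 + 10 = 22.
The greedy pick S3, S2, S1, S7, S8 costs 26; no covering selection beats 22.

22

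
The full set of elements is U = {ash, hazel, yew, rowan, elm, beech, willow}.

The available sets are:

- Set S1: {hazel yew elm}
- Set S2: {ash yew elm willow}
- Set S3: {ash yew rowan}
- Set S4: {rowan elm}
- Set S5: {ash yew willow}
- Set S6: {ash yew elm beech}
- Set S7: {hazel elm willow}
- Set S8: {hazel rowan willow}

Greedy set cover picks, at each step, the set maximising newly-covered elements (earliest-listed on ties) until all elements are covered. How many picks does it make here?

Greedy: pick S2 (covers 4 new) → pick S8 (covers 2 new) → pick S6 (covers 1 new). Total picks: 3.
(The true minimum cover uses only 2 sets, so greedy is not optimal here.)

3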